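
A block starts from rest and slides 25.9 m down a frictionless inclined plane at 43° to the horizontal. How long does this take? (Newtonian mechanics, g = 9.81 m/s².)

a = g sin(θ) = 9.81 × sin(43°) = 6.6904 m/s²
t = √(2d/a) = √(2 × 25.9 / 6.6904) = 2.78 s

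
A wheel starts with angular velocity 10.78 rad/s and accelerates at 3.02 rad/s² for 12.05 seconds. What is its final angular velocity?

ω = ω₀ + αt = 10.78 + 3.02 × 12.05 = 47.17 rad/s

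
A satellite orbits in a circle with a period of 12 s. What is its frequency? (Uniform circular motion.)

f = 1/T = 1/12 = 0.0833 Hz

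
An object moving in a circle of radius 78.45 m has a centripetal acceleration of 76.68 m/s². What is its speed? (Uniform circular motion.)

v = √(a_c × r) = √(76.68 × 78.45) = 77.56 m/s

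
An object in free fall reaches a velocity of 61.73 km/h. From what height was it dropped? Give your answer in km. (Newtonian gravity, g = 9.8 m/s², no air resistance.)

v = 61.73 km/h × 0.2777777777777778 = 17.1472 m/s
h = v² / (2g) = 17.1472² / (2 × 9.8) = 15.0014 m
h = 15.0014 m / 1000.0 = 0.015 km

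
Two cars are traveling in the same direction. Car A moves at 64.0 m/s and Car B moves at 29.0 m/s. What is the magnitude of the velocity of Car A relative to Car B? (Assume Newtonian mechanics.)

v_rel = |v_A - v_B| = |64.0 - 29.0| = 35.0 m/s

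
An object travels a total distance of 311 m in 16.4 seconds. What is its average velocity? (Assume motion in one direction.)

v_avg = Δd / Δt = 311 / 16.4 = 18.96 m/s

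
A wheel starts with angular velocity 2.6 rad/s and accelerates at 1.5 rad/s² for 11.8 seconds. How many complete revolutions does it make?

θ = ω₀t + ½αt² = 2.6×11.8 + ½×1.5×11.8² = 135.11 rad
Total revolutions = θ/(2π) = 135.11/(2π) = 21.5
Complete revolutions = ⌊21.5⌋ = 21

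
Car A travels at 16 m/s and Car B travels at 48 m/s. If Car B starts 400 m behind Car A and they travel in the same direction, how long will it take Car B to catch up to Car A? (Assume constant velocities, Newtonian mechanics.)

Relative speed: v_rel = 48 - 16 = 32 m/s
Time to catch: t = d₀/v_rel = 400/32 = 12.5 s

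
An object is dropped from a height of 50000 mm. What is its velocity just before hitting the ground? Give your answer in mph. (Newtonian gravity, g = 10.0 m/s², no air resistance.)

h = 50000 mm × 0.001 = 50.0 m
v = √(2gh) = √(2 × 10.0 × 50.0) = 31.6228 m/s
v = 31.6228 m/s / 0.44704 = 70.74 mph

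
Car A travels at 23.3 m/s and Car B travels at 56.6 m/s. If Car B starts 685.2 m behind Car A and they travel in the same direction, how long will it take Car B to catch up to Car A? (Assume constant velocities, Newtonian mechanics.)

Relative speed: v_rel = 56.6 - 23.3 = 33.3 m/s
Time to catch: t = d₀/v_rel = 685.2/33.3 = 20.58 s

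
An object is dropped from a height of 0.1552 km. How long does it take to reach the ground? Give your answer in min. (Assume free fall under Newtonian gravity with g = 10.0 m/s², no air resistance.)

h = 0.1552 km × 1000.0 = 155.2 m
t = √(2h/g) = √(2 × 155.2 / 10.0) = 5.57136 s
t = 5.57136 s / 60.0 = 0.09286 min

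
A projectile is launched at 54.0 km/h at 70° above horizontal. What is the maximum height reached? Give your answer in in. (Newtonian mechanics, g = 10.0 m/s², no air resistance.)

v₀ = 54.0 km/h × 0.2777777777777778 = 15.0 m/s
H = v₀² × sin²(θ) / (2g) = 15.0² × sin(70°)² / (2 × 10.0) = 225.0 × 0.883022 / 20.0 = 9.934 m
H = 9.934 m / 0.0254 = 391.1 in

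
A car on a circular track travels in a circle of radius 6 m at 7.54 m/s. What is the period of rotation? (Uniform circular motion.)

T = 2πr/v = 2π×6/7.54 = 5.0 s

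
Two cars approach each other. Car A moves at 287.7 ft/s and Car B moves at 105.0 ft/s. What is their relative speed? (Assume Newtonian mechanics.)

v_rel = v_A + v_B = 287.7 + 105.0 = 392.7 ft/s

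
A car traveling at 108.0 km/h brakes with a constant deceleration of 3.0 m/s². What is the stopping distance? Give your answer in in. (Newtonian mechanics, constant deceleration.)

v₀ = 108.0 km/h × 0.2777777777777778 = 30.0 m/s
d = v₀² / (2a) = 30.0² / (2 × 3.0) = 900.0 / 6.0 = 150.0 m
d = 150.0 m / 0.0254 = 5906 in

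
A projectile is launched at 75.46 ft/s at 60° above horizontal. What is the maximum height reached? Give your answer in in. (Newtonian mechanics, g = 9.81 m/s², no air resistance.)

v₀ = 75.46 ft/s × 0.3048 = 23.0002 m/s
H = v₀² × sin²(θ) / (2g) = 23.0002² × sin(60°)² / (2 × 9.81) = 529.009 × 0.75 / 19.62 = 20.2221 m
H = 20.2221 m / 0.0254 = 796.1 in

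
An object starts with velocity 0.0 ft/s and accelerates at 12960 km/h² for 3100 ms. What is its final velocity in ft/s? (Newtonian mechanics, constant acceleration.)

v₀ = 0.0 ft/s × 0.3048 = 0.0 m/s
a = 12960 km/h² × 7.716049382716049e-05 = 1.0 m/s²
t = 3100 ms × 0.001 = 3.1 s
v = v₀ + a × t = 0.0 + 1.0 × 3.1 = 3.1 m/s
v = 3.1 m/s / 0.3048 = 10.17 ft/s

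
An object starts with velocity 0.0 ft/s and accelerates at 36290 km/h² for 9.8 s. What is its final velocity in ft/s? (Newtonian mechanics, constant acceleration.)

v₀ = 0.0 ft/s × 0.3048 = 0.0 m/s
a = 36290 km/h² × 7.716049382716049e-05 = 2.80015 m/s²
v = v₀ + a × t = 0.0 + 2.80015 × 9.8 = 27.4415 m/s
v = 27.4415 m/s / 0.3048 = 90.03 ft/s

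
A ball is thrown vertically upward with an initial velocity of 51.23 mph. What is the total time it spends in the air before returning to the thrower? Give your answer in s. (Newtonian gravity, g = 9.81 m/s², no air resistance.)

v₀ = 51.23 mph × 0.44704 = 22.9019 m/s
t_total = 2 × v₀ / g = 2 × 22.9019 / 9.81 = 4.669 s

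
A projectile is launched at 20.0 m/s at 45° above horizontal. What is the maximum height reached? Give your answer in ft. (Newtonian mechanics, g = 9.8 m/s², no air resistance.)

H = v₀² × sin²(θ) / (2g) = 20.0² × sin(45°)² / (2 × 9.8) = 400.0 × 0.5 / 19.6 = 10.2041 m
H = 10.2041 m / 0.3048 = 33.48 ft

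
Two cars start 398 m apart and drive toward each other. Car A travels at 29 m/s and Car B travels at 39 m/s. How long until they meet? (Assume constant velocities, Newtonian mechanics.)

Combined speed: v_combined = 29 + 39 = 68 m/s
Time to meet: t = d/v_combined = 398/68 = 5.85 s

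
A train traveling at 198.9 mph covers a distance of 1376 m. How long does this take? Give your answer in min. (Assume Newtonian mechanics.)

v = 198.9 mph × 0.44704 = 88.9163 m/s
t = d / v = 1376 / 88.9163 = 15.4752 s
t = 15.4752 s / 60.0 = 0.2579 min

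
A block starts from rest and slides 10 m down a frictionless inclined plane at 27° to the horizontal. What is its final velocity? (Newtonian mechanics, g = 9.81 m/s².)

a = g sin(θ) = 9.81 × sin(27°) = 4.4536 m/s²
v = √(2ad) = √(2 × 4.4536 × 10) = 9.44 m/s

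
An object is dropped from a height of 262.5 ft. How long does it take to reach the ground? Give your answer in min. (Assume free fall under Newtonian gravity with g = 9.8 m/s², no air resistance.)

h = 262.5 ft × 0.3048 = 80.01 m
t = √(2h/g) = √(2 × 80.01 / 9.8) = 4.04086 s
t = 4.04086 s / 60.0 = 0.06735 min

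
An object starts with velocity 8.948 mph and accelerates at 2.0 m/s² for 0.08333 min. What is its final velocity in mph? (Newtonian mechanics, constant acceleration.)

v₀ = 8.948 mph × 0.44704 = 4.00011 m/s
t = 0.08333 min × 60.0 = 4.9998 s
v = v₀ + a × t = 4.00011 + 2.0 × 4.9998 = 13.9997 m/s
v = 13.9997 m/s / 0.44704 = 31.32 mph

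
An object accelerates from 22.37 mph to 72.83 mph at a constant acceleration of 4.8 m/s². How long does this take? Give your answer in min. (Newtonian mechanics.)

v₀ = 22.37 mph × 0.44704 = 10.00028 m/s
v = 72.83 mph × 0.44704 = 32.55792 m/s
t = (v - v₀) / a = (32.55792 - 10.00028) / 4.8 = 4.699508 s
t = 4.699508 s / 60.0 = 0.07833 min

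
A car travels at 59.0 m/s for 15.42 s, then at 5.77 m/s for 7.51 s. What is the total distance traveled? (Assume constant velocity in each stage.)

d₁ = v₁t₁ = 59.0 × 15.42 = 909.78 m
d₂ = v₂t₂ = 5.77 × 7.51 = 43.3327 m
d_total = 909.78 + 43.3327 = 953.11 m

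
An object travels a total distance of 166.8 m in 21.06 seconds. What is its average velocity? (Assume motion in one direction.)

v_avg = Δd / Δt = 166.8 / 21.06 = 7.92 m/s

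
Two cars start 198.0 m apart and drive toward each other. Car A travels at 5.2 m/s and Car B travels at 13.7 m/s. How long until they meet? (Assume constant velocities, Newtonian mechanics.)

Combined speed: v_combined = 5.2 + 13.7 = 18.9 m/s
Time to meet: t = d/v_combined = 198.0/18.9 = 10.48 s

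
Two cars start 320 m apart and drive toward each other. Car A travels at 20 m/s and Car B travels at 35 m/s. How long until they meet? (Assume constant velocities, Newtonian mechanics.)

Combined speed: v_combined = 20 + 35 = 55 m/s
Time to meet: t = d/v_combined = 320/55 = 5.82 s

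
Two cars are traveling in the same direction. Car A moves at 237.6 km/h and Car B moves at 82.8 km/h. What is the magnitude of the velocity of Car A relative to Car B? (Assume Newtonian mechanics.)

v_rel = |v_A - v_B| = |237.6 - 82.8| = 154.8 km/h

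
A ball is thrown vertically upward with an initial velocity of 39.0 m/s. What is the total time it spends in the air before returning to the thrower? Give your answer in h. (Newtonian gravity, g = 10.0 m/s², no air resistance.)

t_total = 2 × v₀ / g = 2 × 39.0 / 10.0 = 7.8 s
t_total = 7.8 s / 3600.0 = 0.002167 h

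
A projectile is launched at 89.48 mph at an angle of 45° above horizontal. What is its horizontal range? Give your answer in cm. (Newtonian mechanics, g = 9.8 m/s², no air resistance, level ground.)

v₀ = 89.48 mph × 0.44704 = 40.0011 m/s
R = v₀² × sin(2θ) / g = 40.0011² × sin(2 × 45°) / 9.8 = 1600.09 × 1.0 / 9.8 = 163.274 m
R = 163.274 m / 0.01 = 16330 cm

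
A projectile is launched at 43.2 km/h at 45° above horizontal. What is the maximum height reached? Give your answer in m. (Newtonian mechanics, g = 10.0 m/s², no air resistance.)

v₀ = 43.2 km/h × 0.2777777777777778 = 12.0 m/s
H = v₀² × sin²(θ) / (2g) = 12.0² × sin(45°)² / (2 × 10.0) = 144.0 × 0.5 / 20.0 = 3.6 m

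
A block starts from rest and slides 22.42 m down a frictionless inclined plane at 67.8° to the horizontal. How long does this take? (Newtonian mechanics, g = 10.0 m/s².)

a = g sin(θ) = 10.0 × sin(67.8°) = 9.2587 m/s²
t = √(2d/a) = √(2 × 22.42 / 9.2587) = 2.2 s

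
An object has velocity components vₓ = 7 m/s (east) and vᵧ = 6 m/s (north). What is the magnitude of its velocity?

|v| = √(vₓ² + vᵧ²) = √(7² + 6²) = √(85) = 9.22 m/s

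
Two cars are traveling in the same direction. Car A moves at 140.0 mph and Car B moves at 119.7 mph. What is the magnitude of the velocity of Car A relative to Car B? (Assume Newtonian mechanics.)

v_rel = |v_A - v_B| = |140.0 - 119.7| = 20.3 mph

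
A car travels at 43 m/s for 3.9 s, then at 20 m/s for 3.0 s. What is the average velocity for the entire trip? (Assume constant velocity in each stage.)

d₁ = v₁t₁ = 43 × 3.9 = 167.7 m
d₂ = v₂t₂ = 20 × 3.0 = 60.0 m
d_total = 227.7 m, t_total = 6.9 s
v_avg = d_total/t_total = 227.7/6.9 = 33.0 m/s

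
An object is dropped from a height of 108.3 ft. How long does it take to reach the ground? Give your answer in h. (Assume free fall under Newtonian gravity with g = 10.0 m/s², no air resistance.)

h = 108.3 ft × 0.3048 = 33.0098 m
t = √(2h/g) = √(2 × 33.0098 / 10.0) = 2.56943 s
t = 2.56943 s / 3600.0 = 0.0007137 h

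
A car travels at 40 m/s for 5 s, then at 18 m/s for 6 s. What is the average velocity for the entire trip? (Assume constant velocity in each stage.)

d₁ = v₁t₁ = 40 × 5 = 200 m
d₂ = v₂t₂ = 18 × 6 = 108 m
d_total = 308 m, t_total = 11 s
v_avg = d_total/t_total = 308/11 = 28.0 m/s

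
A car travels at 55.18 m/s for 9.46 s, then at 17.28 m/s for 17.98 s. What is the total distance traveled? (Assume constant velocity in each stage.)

d₁ = v₁t₁ = 55.18 × 9.46 = 522.0028 m
d₂ = v₂t₂ = 17.28 × 17.98 = 310.6944 m
d_total = 522.0028 + 310.6944 = 832.7 m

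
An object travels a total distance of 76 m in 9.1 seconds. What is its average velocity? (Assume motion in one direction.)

v_avg = Δd / Δt = 76 / 9.1 = 8.35 m/s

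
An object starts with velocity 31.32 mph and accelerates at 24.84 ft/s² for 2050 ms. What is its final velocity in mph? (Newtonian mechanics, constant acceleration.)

v₀ = 31.32 mph × 0.44704 = 14.0013 m/s
a = 24.84 ft/s² × 0.3048 = 7.57123 m/s²
t = 2050 ms × 0.001 = 2.05 s
v = v₀ + a × t = 14.0013 + 7.57123 × 2.05 = 29.5223 m/s
v = 29.5223 m/s / 0.44704 = 66.04 mph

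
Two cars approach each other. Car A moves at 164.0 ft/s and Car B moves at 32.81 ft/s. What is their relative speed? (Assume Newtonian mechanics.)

v_rel = v_A + v_B = 164.0 + 32.81 = 196.81 ft/s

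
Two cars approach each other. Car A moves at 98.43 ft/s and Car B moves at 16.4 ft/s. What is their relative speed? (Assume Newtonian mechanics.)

v_rel = v_A + v_B = 98.43 + 16.4 = 114.83 ft/s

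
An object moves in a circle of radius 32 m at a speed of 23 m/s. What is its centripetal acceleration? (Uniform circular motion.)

a_c = v²/r = 23²/32 = 529/32 = 16.53 m/s²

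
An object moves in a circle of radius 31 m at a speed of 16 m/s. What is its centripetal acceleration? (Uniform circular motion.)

a_c = v²/r = 16²/31 = 256/31 = 8.26 m/s²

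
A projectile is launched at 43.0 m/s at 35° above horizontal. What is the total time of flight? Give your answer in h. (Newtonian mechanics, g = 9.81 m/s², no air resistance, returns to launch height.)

T = 2 × v₀ × sin(θ) / g = 2 × 43.0 × sin(35°) / 9.81 = 2 × 43.0 × 0.573576 / 9.81 = 5.02829 s
T = 5.02829 s / 3600.0 = 0.001397 h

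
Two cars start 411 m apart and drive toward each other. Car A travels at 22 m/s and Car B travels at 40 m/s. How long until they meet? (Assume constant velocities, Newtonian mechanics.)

Combined speed: v_combined = 22 + 40 = 62 m/s
Time to meet: t = d/v_combined = 411/62 = 6.63 s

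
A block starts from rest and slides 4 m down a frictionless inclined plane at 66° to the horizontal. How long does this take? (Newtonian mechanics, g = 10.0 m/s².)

a = g sin(θ) = 10.0 × sin(66°) = 9.1355 m/s²
t = √(2d/a) = √(2 × 4 / 9.1355) = 0.94 s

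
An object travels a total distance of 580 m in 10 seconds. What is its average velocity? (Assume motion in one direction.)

v_avg = Δd / Δt = 580 / 10 = 58.0 m/s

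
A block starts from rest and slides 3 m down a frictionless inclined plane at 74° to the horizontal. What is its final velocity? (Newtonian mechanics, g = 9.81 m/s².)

a = g sin(θ) = 9.81 × sin(74°) = 9.43 m/s²
v = √(2ad) = √(2 × 9.43 × 3) = 7.52 m/s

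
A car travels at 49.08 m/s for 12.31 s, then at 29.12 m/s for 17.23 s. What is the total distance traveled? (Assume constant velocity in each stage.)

d₁ = v₁t₁ = 49.08 × 12.31 = 604.1748 m
d₂ = v₂t₂ = 29.12 × 17.23 = 501.7376 m
d_total = 604.1748 + 501.7376 = 1105.91 m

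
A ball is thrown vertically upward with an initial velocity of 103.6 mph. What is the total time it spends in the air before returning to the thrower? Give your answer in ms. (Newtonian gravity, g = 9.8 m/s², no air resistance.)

v₀ = 103.6 mph × 0.44704 = 46.3133 m/s
t_total = 2 × v₀ / g = 2 × 46.3133 / 9.8 = 9.45169 s
t_total = 9.45169 s / 0.001 = 9452 ms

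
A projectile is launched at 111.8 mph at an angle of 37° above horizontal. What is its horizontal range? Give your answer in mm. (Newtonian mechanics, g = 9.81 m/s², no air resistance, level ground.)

v₀ = 111.8 mph × 0.44704 = 49.9791 m/s
R = v₀² × sin(2θ) / g = 49.9791² × sin(2 × 37°) / 9.81 = 2497.91 × 0.961262 / 9.81 = 244.765 m
R = 244.765 m / 0.001 = 244800 mm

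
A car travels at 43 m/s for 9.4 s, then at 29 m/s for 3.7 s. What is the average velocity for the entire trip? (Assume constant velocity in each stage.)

d₁ = v₁t₁ = 43 × 9.4 = 404.2 m
d₂ = v₂t₂ = 29 × 3.7 = 107.3 m
d_total = 511.5 m, t_total = 13.1 s
v_avg = d_total/t_total = 511.5/13.1 = 39.05 m/s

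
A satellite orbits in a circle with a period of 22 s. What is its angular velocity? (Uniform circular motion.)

ω = 2π/T = 2π/22 = 0.2856 rad/s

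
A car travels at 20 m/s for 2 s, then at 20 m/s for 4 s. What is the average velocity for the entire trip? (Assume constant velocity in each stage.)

d₁ = v₁t₁ = 20 × 2 = 40 m
d₂ = v₂t₂ = 20 × 4 = 80 m
d_total = 120 m, t_total = 6 s
v_avg = d_total/t_total = 120/6 = 20.0 m/s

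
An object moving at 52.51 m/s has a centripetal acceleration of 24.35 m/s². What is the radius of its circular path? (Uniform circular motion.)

r = v²/a_c = 52.51²/24.35 = 113.24 m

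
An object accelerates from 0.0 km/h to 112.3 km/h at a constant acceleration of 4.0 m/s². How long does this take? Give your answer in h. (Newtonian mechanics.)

v₀ = 0.0 km/h × 0.2777777777777778 = 0.0 m/s
v = 112.3 km/h × 0.2777777777777778 = 31.1944 m/s
t = (v - v₀) / a = (31.1944 - 0.0) / 4.0 = 7.7986 s
t = 7.7986 s / 3600.0 = 0.002166 h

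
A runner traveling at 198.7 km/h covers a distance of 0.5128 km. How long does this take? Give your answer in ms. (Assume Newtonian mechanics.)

d = 0.5128 km × 1000.0 = 512.8 m
v = 198.7 km/h × 0.2777777777777778 = 55.1944 m/s
t = d / v = 512.8 / 55.1944 = 9.2908 s
t = 9.2908 s / 0.001 = 9291 ms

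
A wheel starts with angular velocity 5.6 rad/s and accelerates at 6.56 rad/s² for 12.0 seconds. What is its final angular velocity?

ω = ω₀ + αt = 5.6 + 6.56 × 12.0 = 84.32 rad/s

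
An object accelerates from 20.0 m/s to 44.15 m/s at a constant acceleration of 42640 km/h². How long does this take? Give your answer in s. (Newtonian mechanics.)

a = 42640 km/h² × 7.716049382716049e-05 = 3.29012 m/s²
t = (v - v₀) / a = (44.15 - 20.0) / 3.29012 = 7.34 s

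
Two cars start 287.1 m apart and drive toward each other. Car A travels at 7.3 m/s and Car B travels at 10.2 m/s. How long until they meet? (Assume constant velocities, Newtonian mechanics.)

Combined speed: v_combined = 7.3 + 10.2 = 17.5 m/s
Time to meet: t = d/v_combined = 287.1/17.5 = 16.41 s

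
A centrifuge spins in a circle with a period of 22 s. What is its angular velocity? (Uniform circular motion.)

ω = 2π/T = 2π/22 = 0.2856 rad/s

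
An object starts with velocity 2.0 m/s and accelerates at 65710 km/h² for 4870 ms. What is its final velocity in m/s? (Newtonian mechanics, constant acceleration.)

a = 65710 km/h² × 7.716049382716049e-05 = 5.07022 m/s²
t = 4870 ms × 0.001 = 4.87 s
v = v₀ + a × t = 2.0 + 5.07022 × 4.87 = 26.69 m/s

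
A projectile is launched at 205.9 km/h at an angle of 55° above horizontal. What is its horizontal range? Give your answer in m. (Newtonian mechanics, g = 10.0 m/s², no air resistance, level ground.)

v₀ = 205.9 km/h × 0.2777777777777778 = 57.1944 m/s
R = v₀² × sin(2θ) / g = 57.1944² × sin(2 × 55°) / 10.0 = 3271.2 × 0.939693 / 10.0 = 307.4 m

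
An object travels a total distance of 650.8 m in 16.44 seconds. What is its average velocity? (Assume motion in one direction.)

v_avg = Δd / Δt = 650.8 / 16.44 = 39.59 m/s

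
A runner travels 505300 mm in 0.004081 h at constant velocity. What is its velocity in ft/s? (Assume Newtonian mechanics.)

d = 505300 mm × 0.001 = 505.3 m
t = 0.004081 h × 3600.0 = 14.6916 s
v = d / t = 505.3 / 14.6916 = 34.3938 m/s
v = 34.3938 m/s / 0.3048 = 112.8 ft/s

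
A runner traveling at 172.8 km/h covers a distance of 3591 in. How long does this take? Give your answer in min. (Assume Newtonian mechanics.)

d = 3591 in × 0.0254 = 91.2114 m
v = 172.8 km/h × 0.2777777777777778 = 48.0 m/s
t = d / v = 91.2114 / 48.0 = 1.90024 s
t = 1.90024 s / 60.0 = 0.03167 min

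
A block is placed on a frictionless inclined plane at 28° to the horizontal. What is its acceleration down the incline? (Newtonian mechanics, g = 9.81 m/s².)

a = g sin(θ) = 9.81 × sin(28°) = 9.81 × 0.4695 = 4.61 m/s²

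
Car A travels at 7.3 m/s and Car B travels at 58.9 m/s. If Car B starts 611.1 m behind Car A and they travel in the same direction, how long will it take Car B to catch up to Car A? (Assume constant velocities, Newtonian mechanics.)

Relative speed: v_rel = 58.9 - 7.3 = 51.6 m/s
Time to catch: t = d₀/v_rel = 611.1/51.6 = 11.84 s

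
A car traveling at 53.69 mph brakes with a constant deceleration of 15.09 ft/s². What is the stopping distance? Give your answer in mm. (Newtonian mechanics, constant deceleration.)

v₀ = 53.69 mph × 0.44704 = 24.0016 m/s
a = 15.09 ft/s² × 0.3048 = 4.59943 m/s²
d = v₀² / (2a) = 24.0016² / (2 × 4.59943) = 576.077 / 9.19886 = 62.6248 m
d = 62.6248 m / 0.001 = 62620 mm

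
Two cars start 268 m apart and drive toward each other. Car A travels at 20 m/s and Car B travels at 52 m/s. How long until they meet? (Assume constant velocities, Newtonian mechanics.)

Combined speed: v_combined = 20 + 52 = 72 m/s
Time to meet: t = d/v_combined = 268/72 = 3.72 s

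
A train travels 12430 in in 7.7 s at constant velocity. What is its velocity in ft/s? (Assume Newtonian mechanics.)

d = 12430 in × 0.0254 = 315.722 m
v = d / t = 315.722 / 7.7 = 41.0029 m/s
v = 41.0029 m/s / 0.3048 = 134.5 ft/s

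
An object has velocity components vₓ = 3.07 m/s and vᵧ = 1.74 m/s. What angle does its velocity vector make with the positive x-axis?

θ = arctan(vᵧ/vₓ) = arctan(1.74/3.07) = 29.54°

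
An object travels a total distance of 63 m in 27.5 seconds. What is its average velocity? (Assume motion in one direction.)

v_avg = Δd / Δt = 63 / 27.5 = 2.29 m/s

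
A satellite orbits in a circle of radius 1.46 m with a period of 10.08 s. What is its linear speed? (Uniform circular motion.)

v = 2πr/T = 2π×1.46/10.08 = 0.91 m/s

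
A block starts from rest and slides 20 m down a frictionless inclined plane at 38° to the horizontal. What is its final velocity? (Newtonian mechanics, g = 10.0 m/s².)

a = g sin(θ) = 10.0 × sin(38°) = 6.1566 m/s²
v = √(2ad) = √(2 × 6.1566 × 20) = 15.69 m/s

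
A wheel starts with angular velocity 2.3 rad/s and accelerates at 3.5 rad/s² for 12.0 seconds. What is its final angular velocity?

ω = ω₀ + αt = 2.3 + 3.5 × 12.0 = 44.3 rad/s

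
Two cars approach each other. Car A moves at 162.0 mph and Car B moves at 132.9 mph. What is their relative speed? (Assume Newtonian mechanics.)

v_rel = v_A + v_B = 162.0 + 132.9 = 294.9 mph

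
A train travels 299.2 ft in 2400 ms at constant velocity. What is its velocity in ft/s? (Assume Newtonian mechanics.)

d = 299.2 ft × 0.3048 = 91.1962 m
t = 2400 ms × 0.001 = 2.4 s
v = d / t = 91.1962 / 2.4 = 37.9984 m/s
v = 37.9984 m/s / 0.3048 = 124.7 ft/s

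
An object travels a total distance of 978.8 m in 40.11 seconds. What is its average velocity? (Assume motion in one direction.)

v_avg = Δd / Δt = 978.8 / 40.11 = 24.4 m/s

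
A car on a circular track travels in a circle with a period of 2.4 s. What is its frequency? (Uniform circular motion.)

f = 1/T = 1/2.4 = 0.4167 Hz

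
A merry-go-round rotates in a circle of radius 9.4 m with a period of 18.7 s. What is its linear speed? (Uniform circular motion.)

v = 2πr/T = 2π×9.4/18.7 = 3.16 m/s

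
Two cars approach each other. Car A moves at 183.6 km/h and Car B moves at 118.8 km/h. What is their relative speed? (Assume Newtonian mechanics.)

v_rel = v_A + v_B = 183.6 + 118.8 = 302.4 km/h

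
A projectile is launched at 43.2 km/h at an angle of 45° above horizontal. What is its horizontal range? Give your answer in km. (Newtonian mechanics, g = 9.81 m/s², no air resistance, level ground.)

v₀ = 43.2 km/h × 0.2777777777777778 = 12.0 m/s
R = v₀² × sin(2θ) / g = 12.0² × sin(2 × 45°) / 9.81 = 144.0 × 1.0 / 9.81 = 14.6789 m
R = 14.6789 m / 1000.0 = 0.01468 km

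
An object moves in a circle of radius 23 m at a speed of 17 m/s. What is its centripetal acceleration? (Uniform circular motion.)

a_c = v²/r = 17²/23 = 289/23 = 12.57 m/s²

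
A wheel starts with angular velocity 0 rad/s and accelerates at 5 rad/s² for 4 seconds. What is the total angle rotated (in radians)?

θ = ω₀t + ½αt² = 0×4 + ½×5×4² = 40.0 rad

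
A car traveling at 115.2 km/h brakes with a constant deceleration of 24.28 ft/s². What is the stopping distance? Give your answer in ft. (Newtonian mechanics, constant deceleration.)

v₀ = 115.2 km/h × 0.2777777777777778 = 32.0 m/s
a = 24.28 ft/s² × 0.3048 = 7.40054 m/s²
d = v₀² / (2a) = 32.0² / (2 × 7.40054) = 1024.0 / 14.8011 = 69.184 m
d = 69.184 m / 0.3048 = 227.0 ft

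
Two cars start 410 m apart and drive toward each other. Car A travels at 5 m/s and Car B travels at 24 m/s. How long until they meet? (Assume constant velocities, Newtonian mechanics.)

Combined speed: v_combined = 5 + 24 = 29 m/s
Time to meet: t = d/v_combined = 410/29 = 14.14 s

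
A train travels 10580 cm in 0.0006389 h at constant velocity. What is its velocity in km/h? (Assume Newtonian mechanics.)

d = 10580 cm × 0.01 = 105.8 m
t = 0.0006389 h × 3600.0 = 2.30004 s
v = d / t = 105.8 / 2.30004 = 45.9992 m/s
v = 45.9992 m/s / 0.2777777777777778 = 165.6 km/h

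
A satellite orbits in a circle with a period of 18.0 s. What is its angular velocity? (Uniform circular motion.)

ω = 2π/T = 2π/18.0 = 0.3491 rad/s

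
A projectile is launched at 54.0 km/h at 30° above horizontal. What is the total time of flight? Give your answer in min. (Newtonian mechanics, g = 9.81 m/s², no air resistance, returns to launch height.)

v₀ = 54.0 km/h × 0.2777777777777778 = 15.0 m/s
T = 2 × v₀ × sin(θ) / g = 2 × 15.0 × sin(30°) / 9.81 = 2 × 15.0 × 0.5 / 9.81 = 1.52905 s
T = 1.52905 s / 60.0 = 0.02548 min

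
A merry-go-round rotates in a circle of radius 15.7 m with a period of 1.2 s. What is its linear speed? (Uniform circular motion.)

v = 2πr/T = 2π×15.7/1.2 = 82.21 m/s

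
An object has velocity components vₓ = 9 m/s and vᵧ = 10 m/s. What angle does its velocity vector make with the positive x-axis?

θ = arctan(vᵧ/vₓ) = arctan(10/9) = 48.01°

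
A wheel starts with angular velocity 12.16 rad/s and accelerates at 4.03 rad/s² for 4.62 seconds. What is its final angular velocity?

ω = ω₀ + αt = 12.16 + 4.03 × 4.62 = 30.78 rad/s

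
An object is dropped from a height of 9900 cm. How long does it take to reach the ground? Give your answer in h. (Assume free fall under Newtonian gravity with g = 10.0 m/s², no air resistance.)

h = 9900 cm × 0.01 = 99.0 m
t = √(2h/g) = √(2 × 99.0 / 10.0) = 4.44972 s
t = 4.44972 s / 3600.0 = 0.001236 h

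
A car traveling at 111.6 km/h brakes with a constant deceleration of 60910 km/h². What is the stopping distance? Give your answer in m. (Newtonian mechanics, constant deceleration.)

v₀ = 111.6 km/h × 0.2777777777777778 = 31.0 m/s
a = 60910 km/h² × 7.716049382716049e-05 = 4.69985 m/s²
d = v₀² / (2a) = 31.0² / (2 × 4.69985) = 961.0 / 9.3997 = 102.2 m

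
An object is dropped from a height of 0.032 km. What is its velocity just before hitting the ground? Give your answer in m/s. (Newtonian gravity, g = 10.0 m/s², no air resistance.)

h = 0.032 km × 1000.0 = 32.0 m
v = √(2gh) = √(2 × 10.0 × 32.0) = 25.3 m/s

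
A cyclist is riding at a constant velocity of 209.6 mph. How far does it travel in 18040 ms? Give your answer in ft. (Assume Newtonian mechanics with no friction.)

v = 209.6 mph × 0.44704 = 93.6996 m/s
t = 18040 ms × 0.001 = 18.04 s
d = v × t = 93.6996 × 18.04 = 1690.34 m
d = 1690.34 m / 0.3048 = 5546 ft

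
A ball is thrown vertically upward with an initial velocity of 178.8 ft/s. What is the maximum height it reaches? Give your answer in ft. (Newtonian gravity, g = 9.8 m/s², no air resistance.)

v₀ = 178.8 ft/s × 0.3048 = 54.4982 m/s
h_max = v₀² / (2g) = 54.4982² / (2 × 9.8) = 2970.05 / 19.6 = 151.533 m
h_max = 151.533 m / 0.3048 = 497.2 ft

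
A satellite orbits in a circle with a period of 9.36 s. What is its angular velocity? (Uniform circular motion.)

ω = 2π/T = 2π/9.36 = 0.6713 rad/s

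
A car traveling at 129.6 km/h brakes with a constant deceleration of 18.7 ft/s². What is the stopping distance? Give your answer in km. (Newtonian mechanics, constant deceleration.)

v₀ = 129.6 km/h × 0.2777777777777778 = 36.0 m/s
a = 18.7 ft/s² × 0.3048 = 5.69976 m/s²
d = v₀² / (2a) = 36.0² / (2 × 5.69976) = 1296.0 / 11.3995 = 113.689 m
d = 113.689 m / 1000.0 = 0.1137 km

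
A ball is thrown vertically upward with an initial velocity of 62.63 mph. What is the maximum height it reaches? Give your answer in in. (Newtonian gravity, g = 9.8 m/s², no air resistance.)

v₀ = 62.63 mph × 0.44704 = 27.9981 m/s
h_max = v₀² / (2g) = 27.9981² / (2 × 9.8) = 783.894 / 19.6 = 39.9946 m
h_max = 39.9946 m / 0.0254 = 1575 in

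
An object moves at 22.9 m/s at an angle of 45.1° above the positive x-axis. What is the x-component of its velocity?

vₓ = v cos(θ) = 22.9 × cos(45.1°) = 16.16 m/s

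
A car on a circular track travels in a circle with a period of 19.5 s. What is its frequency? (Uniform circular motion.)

f = 1/T = 1/19.5 = 0.0513 Hz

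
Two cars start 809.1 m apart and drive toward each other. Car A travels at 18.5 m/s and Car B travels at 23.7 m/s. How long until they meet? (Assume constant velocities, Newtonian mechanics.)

Combined speed: v_combined = 18.5 + 23.7 = 42.2 m/s
Time to meet: t = d/v_combined = 809.1/42.2 = 19.17 s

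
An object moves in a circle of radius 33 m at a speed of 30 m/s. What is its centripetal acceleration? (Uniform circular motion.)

a_c = v²/r = 30²/33 = 900/33 = 27.27 m/s²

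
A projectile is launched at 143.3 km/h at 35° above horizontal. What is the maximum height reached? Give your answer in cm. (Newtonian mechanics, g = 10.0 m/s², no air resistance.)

v₀ = 143.3 km/h × 0.2777777777777778 = 39.8056 m/s
H = v₀² × sin²(θ) / (2g) = 39.8056² × sin(35°)² / (2 × 10.0) = 1584.49 × 0.32899 / 20.0 = 26.0641 m
H = 26.0641 m / 0.01 = 2606 cm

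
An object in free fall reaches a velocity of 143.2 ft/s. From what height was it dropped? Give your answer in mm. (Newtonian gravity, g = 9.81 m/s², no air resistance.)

v = 143.2 ft/s × 0.3048 = 43.6474 m/s
h = v² / (2g) = 43.6474² / (2 × 9.81) = 97.0997 m
h = 97.0997 m / 0.001 = 97100 mm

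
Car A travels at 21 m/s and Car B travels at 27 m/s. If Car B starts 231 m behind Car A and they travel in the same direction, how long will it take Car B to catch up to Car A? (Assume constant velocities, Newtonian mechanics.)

Relative speed: v_rel = 27 - 21 = 6 m/s
Time to catch: t = d₀/v_rel = 231/6 = 38.5 s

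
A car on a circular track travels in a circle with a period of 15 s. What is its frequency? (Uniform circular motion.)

f = 1/T = 1/15 = 0.0667 Hz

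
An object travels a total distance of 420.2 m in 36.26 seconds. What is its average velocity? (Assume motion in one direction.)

v_avg = Δd / Δt = 420.2 / 36.26 = 11.59 m/s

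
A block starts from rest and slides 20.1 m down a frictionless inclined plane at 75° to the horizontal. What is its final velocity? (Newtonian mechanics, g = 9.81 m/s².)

a = g sin(θ) = 9.81 × sin(75°) = 9.4757 m/s²
v = √(2ad) = √(2 × 9.4757 × 20.1) = 19.52 m/s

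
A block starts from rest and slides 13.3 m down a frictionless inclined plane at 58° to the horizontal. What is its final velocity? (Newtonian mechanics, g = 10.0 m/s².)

a = g sin(θ) = 10.0 × sin(58°) = 8.4805 m/s²
v = √(2ad) = √(2 × 8.4805 × 13.3) = 15.02 m/s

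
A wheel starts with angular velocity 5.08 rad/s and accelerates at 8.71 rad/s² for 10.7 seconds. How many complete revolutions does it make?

θ = ω₀t + ½αt² = 5.08×10.7 + ½×8.71×10.7² = 552.95995 rad
Total revolutions = θ/(2π) = 552.95995/(2π) = 88.01
Complete revolutions = ⌊88.01⌋ = 88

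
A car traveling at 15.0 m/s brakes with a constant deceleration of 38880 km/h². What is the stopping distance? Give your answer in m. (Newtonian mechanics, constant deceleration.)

a = 38880 km/h² × 7.716049382716049e-05 = 3.0 m/s²
d = v₀² / (2a) = 15.0² / (2 × 3.0) = 225.0 / 6.0 = 37.5 m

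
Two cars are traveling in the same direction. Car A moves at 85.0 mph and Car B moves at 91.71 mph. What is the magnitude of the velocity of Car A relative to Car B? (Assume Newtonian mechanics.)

v_rel = |v_A - v_B| = |85.0 - 91.71| = 6.71 mph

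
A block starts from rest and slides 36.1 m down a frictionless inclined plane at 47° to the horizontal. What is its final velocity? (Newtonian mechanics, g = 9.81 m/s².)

a = g sin(θ) = 9.81 × sin(47°) = 7.1746 m/s²
v = √(2ad) = √(2 × 7.1746 × 36.1) = 22.76 m/s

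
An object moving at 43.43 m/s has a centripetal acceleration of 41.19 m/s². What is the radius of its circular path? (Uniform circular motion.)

r = v²/a_c = 43.43²/41.19 = 45.79 m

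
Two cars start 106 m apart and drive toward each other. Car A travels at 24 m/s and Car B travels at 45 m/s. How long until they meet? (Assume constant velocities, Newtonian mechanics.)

Combined speed: v_combined = 24 + 45 = 69 m/s
Time to meet: t = d/v_combined = 106/69 = 1.54 s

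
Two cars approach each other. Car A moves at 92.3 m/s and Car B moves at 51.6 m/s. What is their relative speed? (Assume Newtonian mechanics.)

v_rel = v_A + v_B = 92.3 + 51.6 = 143.9 m/s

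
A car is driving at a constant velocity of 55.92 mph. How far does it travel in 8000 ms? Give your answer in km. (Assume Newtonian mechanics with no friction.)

v = 55.92 mph × 0.44704 = 24.9985 m/s
t = 8000 ms × 0.001 = 8.0 s
d = v × t = 24.9985 × 8.0 = 199.988 m
d = 199.988 m / 1000.0 = 0.2 km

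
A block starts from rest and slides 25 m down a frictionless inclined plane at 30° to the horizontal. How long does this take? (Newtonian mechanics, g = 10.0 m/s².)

a = g sin(θ) = 10.0 × sin(30°) = 5.0 m/s²
t = √(2d/a) = √(2 × 25 / 5.0) = 3.16 s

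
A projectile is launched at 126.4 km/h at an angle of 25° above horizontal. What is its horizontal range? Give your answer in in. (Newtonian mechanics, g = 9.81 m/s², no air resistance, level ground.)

v₀ = 126.4 km/h × 0.2777777777777778 = 35.1111 m/s
R = v₀² × sin(2θ) / g = 35.1111² × sin(2 × 25°) / 9.81 = 1232.79 × 0.766044 / 9.81 = 96.2662 m
R = 96.2662 m / 0.0254 = 3790 in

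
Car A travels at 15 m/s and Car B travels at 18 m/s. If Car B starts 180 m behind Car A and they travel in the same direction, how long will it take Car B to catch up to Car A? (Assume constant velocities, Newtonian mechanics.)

Relative speed: v_rel = 18 - 15 = 3 m/s
Time to catch: t = d₀/v_rel = 180/3 = 60.0 s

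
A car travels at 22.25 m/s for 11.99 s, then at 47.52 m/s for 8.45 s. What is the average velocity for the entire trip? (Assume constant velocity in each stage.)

d₁ = v₁t₁ = 22.25 × 11.99 = 266.7775 m
d₂ = v₂t₂ = 47.52 × 8.45 = 401.544 m
d_total = 668.3215 m, t_total = 20.44 s
v_avg = d_total/t_total = 668.3215/20.44 = 32.7 m/s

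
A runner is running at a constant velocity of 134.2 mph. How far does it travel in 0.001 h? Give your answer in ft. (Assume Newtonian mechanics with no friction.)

v = 134.2 mph × 0.44704 = 59.9928 m/s
t = 0.001 h × 3600.0 = 3.6 s
d = v × t = 59.9928 × 3.6 = 215.974 m
d = 215.974 m / 0.3048 = 708.6 ft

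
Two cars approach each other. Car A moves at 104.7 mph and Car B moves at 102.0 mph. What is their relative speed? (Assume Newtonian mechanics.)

v_rel = v_A + v_B = 104.7 + 102.0 = 206.7 mph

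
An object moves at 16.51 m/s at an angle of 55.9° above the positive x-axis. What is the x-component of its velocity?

vₓ = v cos(θ) = 16.51 × cos(55.9°) = 9.26 m/s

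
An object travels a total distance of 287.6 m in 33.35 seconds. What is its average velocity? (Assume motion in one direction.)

v_avg = Δd / Δt = 287.6 / 33.35 = 8.62 m/s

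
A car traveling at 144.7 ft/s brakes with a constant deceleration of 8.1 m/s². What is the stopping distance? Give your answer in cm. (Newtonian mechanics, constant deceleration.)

v₀ = 144.7 ft/s × 0.3048 = 44.1046 m/s
d = v₀² / (2a) = 44.1046² / (2 × 8.1) = 1945.22 / 16.2 = 120.075 m
d = 120.075 m / 0.01 = 12010 cm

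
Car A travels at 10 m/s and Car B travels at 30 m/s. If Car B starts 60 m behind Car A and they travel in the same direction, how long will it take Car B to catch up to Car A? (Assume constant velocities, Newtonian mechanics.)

Relative speed: v_rel = 30 - 10 = 20 m/s
Time to catch: t = d₀/v_rel = 60/20 = 3.0 s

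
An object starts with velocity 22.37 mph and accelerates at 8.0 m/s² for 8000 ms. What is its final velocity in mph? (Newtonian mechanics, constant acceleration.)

v₀ = 22.37 mph × 0.44704 = 10.0003 m/s
t = 8000 ms × 0.001 = 8.0 s
v = v₀ + a × t = 10.0003 + 8.0 × 8.0 = 74.0003 m/s
v = 74.0003 m/s / 0.44704 = 165.5 mph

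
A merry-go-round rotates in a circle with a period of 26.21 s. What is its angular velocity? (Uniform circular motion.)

ω = 2π/T = 2π/26.21 = 0.2397 rad/s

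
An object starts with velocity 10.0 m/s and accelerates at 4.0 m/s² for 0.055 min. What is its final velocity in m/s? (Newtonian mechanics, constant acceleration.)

t = 0.055 min × 60.0 = 3.3 s
v = v₀ + a × t = 10.0 + 4.0 × 3.3 = 23.2 m/s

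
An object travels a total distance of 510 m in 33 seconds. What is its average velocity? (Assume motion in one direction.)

v_avg = Δd / Δt = 510 / 33 = 15.45 m/s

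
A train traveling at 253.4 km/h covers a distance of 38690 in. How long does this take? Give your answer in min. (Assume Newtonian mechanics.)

d = 38690 in × 0.0254 = 982.726 m
v = 253.4 km/h × 0.2777777777777778 = 70.3889 m/s
t = d / v = 982.726 / 70.3889 = 13.9614 s
t = 13.9614 s / 60.0 = 0.2327 min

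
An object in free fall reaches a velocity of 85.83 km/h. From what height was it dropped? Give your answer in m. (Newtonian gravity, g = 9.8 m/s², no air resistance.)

v = 85.83 km/h × 0.2777777777777778 = 23.8417 m/s
h = v² / (2g) = 23.8417² / (2 × 9.8) = 29.0 m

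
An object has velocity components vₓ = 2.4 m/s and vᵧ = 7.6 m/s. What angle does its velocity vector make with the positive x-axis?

θ = arctan(vᵧ/vₓ) = arctan(7.6/2.4) = 72.47°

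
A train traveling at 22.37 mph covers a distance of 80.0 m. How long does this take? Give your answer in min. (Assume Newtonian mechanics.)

v = 22.37 mph × 0.44704 = 10.0003 m/s
t = d / v = 80.0 / 10.0003 = 7.99976 s
t = 7.99976 s / 60.0 = 0.1333 min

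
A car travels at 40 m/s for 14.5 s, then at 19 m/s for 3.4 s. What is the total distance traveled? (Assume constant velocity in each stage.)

d₁ = v₁t₁ = 40 × 14.5 = 580.0 m
d₂ = v₂t₂ = 19 × 3.4 = 64.6 m
d_total = 580.0 + 64.6 = 644.6 m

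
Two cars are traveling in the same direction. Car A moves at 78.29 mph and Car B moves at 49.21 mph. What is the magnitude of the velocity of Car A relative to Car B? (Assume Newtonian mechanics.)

v_rel = |v_A - v_B| = |78.29 - 49.21| = 29.08 mph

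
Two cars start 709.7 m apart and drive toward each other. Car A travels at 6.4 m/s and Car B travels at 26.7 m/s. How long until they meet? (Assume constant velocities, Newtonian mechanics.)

Combined speed: v_combined = 6.4 + 26.7 = 33.1 m/s
Time to meet: t = d/v_combined = 709.7/33.1 = 21.44 s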